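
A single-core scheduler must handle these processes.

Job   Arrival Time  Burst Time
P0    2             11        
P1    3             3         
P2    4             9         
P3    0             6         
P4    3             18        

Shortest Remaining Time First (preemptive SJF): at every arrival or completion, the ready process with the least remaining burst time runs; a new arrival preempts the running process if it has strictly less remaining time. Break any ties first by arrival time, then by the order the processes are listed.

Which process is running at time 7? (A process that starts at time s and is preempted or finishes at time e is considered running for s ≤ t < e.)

Timeline: | P3 0-6 | P1 6-9 | P2 9-18 | P0 18-29 | P4 29-47 |
Completion: P0=29  P1=9  P2=18  P3=6  P4=47
Turnaround (C−A): P0=27  P1=6  P2=14  P3=6  P4=44

P1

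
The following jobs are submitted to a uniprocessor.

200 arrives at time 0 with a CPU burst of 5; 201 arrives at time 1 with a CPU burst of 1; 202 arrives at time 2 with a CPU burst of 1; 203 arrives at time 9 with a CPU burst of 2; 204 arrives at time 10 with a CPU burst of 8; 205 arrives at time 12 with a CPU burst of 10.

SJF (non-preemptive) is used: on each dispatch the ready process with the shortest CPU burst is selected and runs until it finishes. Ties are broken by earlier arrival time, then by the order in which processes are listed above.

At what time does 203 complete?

Gantt: | 200 0-5 | 201 5-6 | 202 6-7 | idle 7-9 | 203 9-11 | 204 11-19 | 205 19-29 |
Completion: 200=5  201=6  202=7  203=11  204=19  205=29

11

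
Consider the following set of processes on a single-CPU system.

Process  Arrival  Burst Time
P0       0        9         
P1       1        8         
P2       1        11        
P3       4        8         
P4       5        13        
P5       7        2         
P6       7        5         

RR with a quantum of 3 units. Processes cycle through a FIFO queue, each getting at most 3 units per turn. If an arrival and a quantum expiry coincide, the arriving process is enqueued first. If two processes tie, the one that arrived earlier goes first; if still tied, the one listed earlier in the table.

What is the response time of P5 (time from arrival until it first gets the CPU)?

14

Timeline: | P0 0-3 | P1 3-6 | P2 6-9 | P0 9-12 | P3 12-15 | P4 15-18 | P1 18-21 | P5 21-23 | P6 23-26 | P2 26-29 | P0 29-32 | P3 32-35 | P4 35-38 | P1 38-40 | P6 40-42 | P2 42-45 | P3 45-47 | P4 47-50 | P2 50-52 | P4 52-56 |
Completion: P0=32  P1=40  P2=52  P3=47  P4=56  P5=23  P6=42
Response(P5) = first start − arrival = 21 − 7 = 14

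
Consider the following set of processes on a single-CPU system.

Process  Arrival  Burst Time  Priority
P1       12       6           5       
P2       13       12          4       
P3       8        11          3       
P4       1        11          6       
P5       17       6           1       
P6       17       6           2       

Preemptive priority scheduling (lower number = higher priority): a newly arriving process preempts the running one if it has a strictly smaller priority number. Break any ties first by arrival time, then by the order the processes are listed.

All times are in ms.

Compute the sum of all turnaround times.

Timeline: | idle 0-1 | P4 1-8 | P3 8-17 | P5 17-23 | P6 23-29 | P3 29-31 | P2 31-43 | P1 43-49 | P4 49-53 |
Completion: P1=49  P2=43  P3=31  P4=53  P5=23  P6=29
Turnaround = completion − arrival: P1=37, P2=30, P3=23, P4=52, P5=6, P6=12
Total turnaround = 37 + 30 + 23 + 52 + 6 + 12 = 160

160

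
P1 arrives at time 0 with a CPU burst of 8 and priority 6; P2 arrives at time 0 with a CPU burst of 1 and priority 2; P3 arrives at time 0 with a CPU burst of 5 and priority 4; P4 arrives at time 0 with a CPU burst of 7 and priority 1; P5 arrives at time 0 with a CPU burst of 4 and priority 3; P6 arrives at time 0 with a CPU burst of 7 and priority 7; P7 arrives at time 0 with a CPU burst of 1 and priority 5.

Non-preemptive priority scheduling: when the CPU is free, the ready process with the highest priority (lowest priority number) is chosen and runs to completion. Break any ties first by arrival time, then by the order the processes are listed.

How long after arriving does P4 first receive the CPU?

0

Timeline: | P4 0-7 | P2 7-8 | P5 8-12 | P3 12-17 | P7 17-18 | P1 18-26 | P6 26-33 |
Completion: P1=26  P2=8  P3=17  P4=7  P5=12  P6=33  P7=18
Turnaround (C−A): P1=26  P2=8  P3=17  P4=7  P5=12  P6=33  P7=18
Response(P4) = first start − arrival = 0 − 0 = 0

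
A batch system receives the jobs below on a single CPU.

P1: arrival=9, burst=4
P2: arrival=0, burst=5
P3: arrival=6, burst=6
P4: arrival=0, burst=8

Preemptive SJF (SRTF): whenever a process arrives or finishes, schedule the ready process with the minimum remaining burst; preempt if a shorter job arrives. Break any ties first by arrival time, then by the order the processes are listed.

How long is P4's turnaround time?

Gantt: | P2 0-5 | P4 5-6 | P3 6-12 | P1 12-16 | P4 16-23 |
Completion: P1=16  P2=5  P3=12  P4=23
Turnaround (C−A): P1=7  P2=5  P3=6  P4=23
Turnaround(P4) = completion − arrival = 23 − 0 = 23

23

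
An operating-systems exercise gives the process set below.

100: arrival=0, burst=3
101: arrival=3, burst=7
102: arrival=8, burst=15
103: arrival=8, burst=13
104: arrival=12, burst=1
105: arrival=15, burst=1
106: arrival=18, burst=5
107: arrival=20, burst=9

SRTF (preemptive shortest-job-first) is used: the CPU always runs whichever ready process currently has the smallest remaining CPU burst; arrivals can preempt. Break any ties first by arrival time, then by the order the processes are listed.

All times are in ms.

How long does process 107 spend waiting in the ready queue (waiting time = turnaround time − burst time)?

Schedule: | 100 0-3 | 101 3-10 | 103 10-12 | 104 12-13 | 103 13-15 | 105 15-16 | 103 16-18 | 106 18-23 | 103 23-30 | 107 30-39 | 102 39-54 |
Completion: 100=3  101=10  102=54  103=30  104=13  105=16  106=23  107=39
Turnaround (C−A): 100=3  101=7  102=46  103=22  104=1  105=1  106=5  107=19
Waiting(107) = turnaround − burst = 19 − 9 = 10

10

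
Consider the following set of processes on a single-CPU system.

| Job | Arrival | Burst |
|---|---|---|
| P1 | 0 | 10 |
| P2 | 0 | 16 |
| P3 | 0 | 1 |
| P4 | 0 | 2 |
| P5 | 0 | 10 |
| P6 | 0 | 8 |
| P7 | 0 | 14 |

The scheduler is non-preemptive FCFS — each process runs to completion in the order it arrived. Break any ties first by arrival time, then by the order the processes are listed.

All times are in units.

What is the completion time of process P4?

29

Schedule: | P1 0-10 | P2 10-26 | P3 26-27 | P4 27-29 | P5 29-39 | P6 39-47 | P7 47-61 |
Completion: P1=10  P2=26  P3=27  P4=29  P5=39  P6=47  P7=61
Turnaround (C−A): P1=10  P2=26  P3=27  P4=29  P5=39  P6=47  P7=61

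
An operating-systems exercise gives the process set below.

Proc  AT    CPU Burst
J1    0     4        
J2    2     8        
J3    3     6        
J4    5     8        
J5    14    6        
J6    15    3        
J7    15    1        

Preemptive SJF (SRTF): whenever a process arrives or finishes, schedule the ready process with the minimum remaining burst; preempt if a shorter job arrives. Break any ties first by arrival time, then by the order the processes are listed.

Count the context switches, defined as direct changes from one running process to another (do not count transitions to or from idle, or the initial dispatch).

Schedule: | J1 0-4 | J3 4-10 | J2 10-15 | J7 15-16 | J2 16-19 | J6 19-22 | J5 22-28 | J4 28-36 |
Completion: J1=4  J2=19  J3=10  J4=36  J5=28  J6=22  J7=16
Turnaround (C−A): J1=4  J2=17  J3=7  J4=31  J5=14  J6=7  J7=1

7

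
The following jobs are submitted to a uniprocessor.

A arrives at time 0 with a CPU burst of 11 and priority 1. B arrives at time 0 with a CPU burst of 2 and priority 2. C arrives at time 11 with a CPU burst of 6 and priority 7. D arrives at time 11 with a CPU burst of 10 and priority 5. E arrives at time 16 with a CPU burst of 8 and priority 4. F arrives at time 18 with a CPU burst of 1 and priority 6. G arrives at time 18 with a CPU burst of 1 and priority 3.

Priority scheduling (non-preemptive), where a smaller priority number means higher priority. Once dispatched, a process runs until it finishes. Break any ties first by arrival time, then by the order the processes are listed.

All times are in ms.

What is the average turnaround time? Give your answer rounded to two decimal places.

14.43

Timeline: | A 0-11 | B 11-13 | D 13-23 | G 23-24 | E 24-32 | F 32-33 | C 33-39 |
Completion: A=11  B=13  C=39  D=23  E=32  F=33  G=24
Turnaround times: A=11, B=13, C=28, D=12, E=16, F=15, G=6
Average turnaround = (11+13+28+12+16+15+6) / 7 = 101/7 = 14.43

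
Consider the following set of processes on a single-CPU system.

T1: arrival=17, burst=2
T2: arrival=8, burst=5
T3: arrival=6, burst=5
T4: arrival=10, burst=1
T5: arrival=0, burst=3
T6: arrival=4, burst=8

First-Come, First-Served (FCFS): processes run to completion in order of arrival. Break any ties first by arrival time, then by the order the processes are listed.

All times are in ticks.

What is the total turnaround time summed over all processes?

57

Timeline: | T5 0-3 | idle 3-4 | T6 4-12 | T3 12-17 | T2 17-22 | T4 22-23 | T1 23-25 |
Completion: T1=25  T2=22  T3=17  T4=23  T5=3  T6=12
Turnaround (C−A): T1=8  T2=14  T3=11  T4=13  T5=3  T6=8
Turnaround = completion − arrival: T1=8, T2=14, T3=11, T4=13, T5=3, T6=8
Total turnaround = 8 + 14 + 11 + 13 + 3 + 8 = 57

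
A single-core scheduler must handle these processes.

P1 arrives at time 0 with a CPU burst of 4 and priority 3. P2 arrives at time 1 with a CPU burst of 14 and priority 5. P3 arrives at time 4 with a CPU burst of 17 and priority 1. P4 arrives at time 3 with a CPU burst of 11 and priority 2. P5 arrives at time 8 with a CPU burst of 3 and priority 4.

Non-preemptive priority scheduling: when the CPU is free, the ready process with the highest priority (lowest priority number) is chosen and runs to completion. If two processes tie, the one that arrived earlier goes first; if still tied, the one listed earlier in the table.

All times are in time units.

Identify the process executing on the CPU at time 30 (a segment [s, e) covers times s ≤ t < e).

P4

Schedule: | P1 0-4 | P3 4-21 | P4 21-32 | P5 32-35 | P2 35-49 |
Completion: P1=4  P2=49  P3=21  P4=32  P5=35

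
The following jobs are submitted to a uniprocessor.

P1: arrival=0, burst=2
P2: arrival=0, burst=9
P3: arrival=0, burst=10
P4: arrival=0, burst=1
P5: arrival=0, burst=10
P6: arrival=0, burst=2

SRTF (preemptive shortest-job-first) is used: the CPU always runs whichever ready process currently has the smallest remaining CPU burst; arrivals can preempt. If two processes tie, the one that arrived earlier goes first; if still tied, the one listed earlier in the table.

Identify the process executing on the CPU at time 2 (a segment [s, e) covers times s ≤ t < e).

Timeline: | P4 0-1 | P1 1-3 | P6 3-5 | P2 5-14 | P3 14-24 | P5 24-34 |
Completion: P1=3  P2=14  P3=24  P4=1  P5=34  P6=5
Turnaround (C−A): P1=3  P2=14  P3=24  P4=1  P5=34  P6=5

P1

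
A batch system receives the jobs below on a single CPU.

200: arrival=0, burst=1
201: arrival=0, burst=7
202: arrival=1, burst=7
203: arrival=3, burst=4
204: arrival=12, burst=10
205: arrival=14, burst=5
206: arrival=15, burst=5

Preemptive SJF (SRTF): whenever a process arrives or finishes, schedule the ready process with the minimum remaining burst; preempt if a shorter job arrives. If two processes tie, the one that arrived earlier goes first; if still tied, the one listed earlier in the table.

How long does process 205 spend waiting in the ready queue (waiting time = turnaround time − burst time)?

Schedule: | 200 0-1 | 201 1-3 | 203 3-7 | 201 7-12 | 202 12-19 | 205 19-24 | 206 24-29 | 204 29-39 |
Completion: 200=1  201=12  202=19  203=7  204=39  205=24  206=29
Turnaround (C−A): 200=1  201=12  202=18  203=4  204=27  205=10  206=14
Waiting(205) = turnaround − burst = 10 − 5 = 5

5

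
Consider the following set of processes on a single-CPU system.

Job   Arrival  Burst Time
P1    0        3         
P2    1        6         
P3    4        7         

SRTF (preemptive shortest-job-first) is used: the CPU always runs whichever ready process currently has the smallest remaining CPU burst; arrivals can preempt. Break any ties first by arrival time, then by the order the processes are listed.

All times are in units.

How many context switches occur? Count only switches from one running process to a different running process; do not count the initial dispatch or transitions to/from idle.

Gantt: | P1 0-3 | P2 3-9 | P3 9-16 |
Completion: P1=3  P2=9  P3=16

2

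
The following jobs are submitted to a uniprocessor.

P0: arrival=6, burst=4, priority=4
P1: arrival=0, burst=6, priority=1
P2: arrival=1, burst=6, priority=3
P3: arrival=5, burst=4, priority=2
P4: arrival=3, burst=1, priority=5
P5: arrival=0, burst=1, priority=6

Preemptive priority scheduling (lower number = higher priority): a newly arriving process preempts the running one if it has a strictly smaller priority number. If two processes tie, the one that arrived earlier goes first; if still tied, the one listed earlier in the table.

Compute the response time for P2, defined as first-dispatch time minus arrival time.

9

Schedule: | P1 0-6 | P3 6-10 | P2 10-16 | P0 16-20 | P4 20-21 | P5 21-22 |
Completion: P0=20  P1=6  P2=16  P3=10  P4=21  P5=22
Response(P2) = first start − arrival = 10 − 1 = 9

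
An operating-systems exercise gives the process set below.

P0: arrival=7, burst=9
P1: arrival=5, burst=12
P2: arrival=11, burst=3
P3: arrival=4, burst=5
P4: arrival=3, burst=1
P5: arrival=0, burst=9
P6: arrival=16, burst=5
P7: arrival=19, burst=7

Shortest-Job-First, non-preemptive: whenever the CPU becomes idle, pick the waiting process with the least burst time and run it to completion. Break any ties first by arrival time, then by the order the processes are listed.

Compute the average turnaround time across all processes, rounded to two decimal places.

Gantt: | P5 0-9 | P4 9-10 | P3 10-15 | P2 15-18 | P6 18-23 | P7 23-30 | P0 30-39 | P1 39-51 |
Completion: P0=39  P1=51  P2=18  P3=15  P4=10  P5=9  P6=23  P7=30
Turnaround (C−A): P0=32  P1=46  P2=7  P3=11  P4=7  P5=9  P6=7  P7=11
Turnaround times: P0=32, P1=46, P2=7, P3=11, P4=7, P5=9, P6=7, P7=11
Average turnaround = (32+46+7+11+7+9+7+11) / 8 = 130/8 = 16.25

16.25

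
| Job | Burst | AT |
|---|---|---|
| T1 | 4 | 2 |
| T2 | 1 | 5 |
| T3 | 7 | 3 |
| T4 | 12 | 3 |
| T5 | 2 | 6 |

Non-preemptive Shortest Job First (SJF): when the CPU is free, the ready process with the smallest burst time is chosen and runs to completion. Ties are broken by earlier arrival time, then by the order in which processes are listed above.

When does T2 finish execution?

Timeline: | idle 0-2 | T1 2-6 | T2 6-7 | T5 7-9 | T3 9-16 | T4 16-28 |
Completion: T1=6  T2=7  T3=16  T4=28  T5=9
Turnaround (C−A): T1=4  T2=2  T3=13  T4=25  T5=3

7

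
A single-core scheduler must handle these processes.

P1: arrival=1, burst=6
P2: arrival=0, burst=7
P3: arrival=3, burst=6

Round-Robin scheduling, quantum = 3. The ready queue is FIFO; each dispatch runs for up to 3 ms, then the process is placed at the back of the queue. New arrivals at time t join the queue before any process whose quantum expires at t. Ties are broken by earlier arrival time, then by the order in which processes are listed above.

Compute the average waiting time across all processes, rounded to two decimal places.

Gantt: | P2 0-3 | P1 3-6 | P3 6-9 | P2 9-12 | P1 12-15 | P3 15-18 | P2 18-19 |
Completion: P1=15  P2=19  P3=18
Turnaround (C−A): P1=14  P2=19  P3=15
Waiting times: P1=8, P2=12, P3=9
Average waiting = (8+12+9) / 3 = 29/3 = 9.67

9.67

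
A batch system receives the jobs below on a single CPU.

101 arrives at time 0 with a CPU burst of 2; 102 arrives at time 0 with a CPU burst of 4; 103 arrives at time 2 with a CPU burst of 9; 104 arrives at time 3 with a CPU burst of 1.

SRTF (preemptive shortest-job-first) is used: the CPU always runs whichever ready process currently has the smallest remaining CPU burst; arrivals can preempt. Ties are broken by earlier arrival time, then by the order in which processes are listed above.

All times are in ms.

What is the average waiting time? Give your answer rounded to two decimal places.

Timeline: | 101 0-2 | 102 2-3 | 104 3-4 | 102 4-7 | 103 7-16 |
Completion: 101=2  102=7  103=16  104=4
Waiting times: 101=0, 102=3, 103=5, 104=0
Average waiting = (0+3+5+0) / 4 = 8/4 = 2.00

2.00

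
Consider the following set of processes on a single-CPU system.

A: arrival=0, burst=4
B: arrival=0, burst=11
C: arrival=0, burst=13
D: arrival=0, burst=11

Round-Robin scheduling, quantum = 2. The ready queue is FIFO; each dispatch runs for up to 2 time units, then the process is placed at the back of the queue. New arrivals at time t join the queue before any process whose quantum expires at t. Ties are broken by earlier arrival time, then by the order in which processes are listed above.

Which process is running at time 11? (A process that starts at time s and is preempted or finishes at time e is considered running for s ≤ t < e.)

Timeline: | A 0-2 | B 2-4 | C 4-6 | D 6-8 | A 8-10 | B 10-12 | C 12-14 | D 14-16 | B 16-18 | C 18-20 | D 20-22 | B 22-24 | C 24-26 | D 26-28 | B 28-30 | C 30-32 | D 32-34 | B 34-35 | C 35-37 | D 37-38 | C 38-39 |
Completion: A=10  B=35  C=39  D=38
Turnaround (C−A): A=10  B=35  C=39  D=38

B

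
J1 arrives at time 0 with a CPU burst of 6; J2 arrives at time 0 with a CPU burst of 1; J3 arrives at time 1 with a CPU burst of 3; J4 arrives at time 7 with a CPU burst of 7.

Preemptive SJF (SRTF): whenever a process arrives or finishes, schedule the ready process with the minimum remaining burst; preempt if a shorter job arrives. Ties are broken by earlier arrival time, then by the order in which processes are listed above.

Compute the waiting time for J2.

0

Timeline: | J2 0-1 | J3 1-4 | J1 4-10 | J4 10-17 |
Completion: J1=10  J2=1  J3=4  J4=17
Waiting(J2) = turnaround − burst = 1 − 1 = 0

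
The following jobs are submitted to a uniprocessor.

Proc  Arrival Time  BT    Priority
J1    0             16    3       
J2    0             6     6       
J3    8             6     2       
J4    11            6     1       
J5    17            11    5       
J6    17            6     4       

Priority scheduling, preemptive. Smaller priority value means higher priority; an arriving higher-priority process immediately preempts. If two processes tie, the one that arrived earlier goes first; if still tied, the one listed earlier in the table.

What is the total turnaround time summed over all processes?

142

Timeline: | J1 0-8 | J3 8-11 | J4 11-17 | J3 17-20 | J1 20-28 | J6 28-34 | J5 34-45 | J2 45-51 |
Completion: J1=28  J2=51  J3=20  J4=17  J5=45  J6=34
Turnaround (C−A): J1=28  J2=51  J3=12  J4=6  J5=28  J6=17
Turnaround = completion − arrival: J1=28, J2=51, J3=12, J4=6, J5=28, J6=17
Total turnaround = 28 + 51 + 12 + 6 + 28 + 17 = 142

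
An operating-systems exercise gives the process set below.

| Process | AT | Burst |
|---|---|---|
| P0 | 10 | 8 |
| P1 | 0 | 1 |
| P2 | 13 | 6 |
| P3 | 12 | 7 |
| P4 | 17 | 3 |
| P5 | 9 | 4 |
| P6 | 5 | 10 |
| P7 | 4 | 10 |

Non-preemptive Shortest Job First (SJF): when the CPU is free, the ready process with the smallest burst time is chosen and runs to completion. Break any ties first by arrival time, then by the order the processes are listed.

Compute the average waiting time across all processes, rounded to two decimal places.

11.25

Gantt: | P1 0-1 | idle 1-4 | P7 4-14 | P5 14-18 | P4 18-21 | P2 21-27 | P3 27-34 | P0 34-42 | P6 42-52 |
Completion: P0=42  P1=1  P2=27  P3=34  P4=21  P5=18  P6=52  P7=14
Waiting times: P0=24, P1=0, P2=8, P3=15, P4=1, P5=5, P6=37, P7=0
Average waiting = (24+0+8+15+1+5+37+0) / 8 = 90/8 = 11.25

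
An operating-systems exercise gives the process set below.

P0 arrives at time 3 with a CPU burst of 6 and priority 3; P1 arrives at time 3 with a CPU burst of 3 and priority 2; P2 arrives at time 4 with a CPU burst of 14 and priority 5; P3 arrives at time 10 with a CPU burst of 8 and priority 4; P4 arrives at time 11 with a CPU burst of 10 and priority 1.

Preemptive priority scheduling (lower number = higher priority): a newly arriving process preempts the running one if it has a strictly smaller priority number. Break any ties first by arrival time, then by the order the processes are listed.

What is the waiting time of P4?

Schedule: | idle 0-3 | P1 3-6 | P0 6-11 | P4 11-21 | P0 21-22 | P3 22-30 | P2 30-44 |
Completion: P0=22  P1=6  P2=44  P3=30  P4=21
Waiting(P4) = turnaround − burst = 10 − 10 = 0

0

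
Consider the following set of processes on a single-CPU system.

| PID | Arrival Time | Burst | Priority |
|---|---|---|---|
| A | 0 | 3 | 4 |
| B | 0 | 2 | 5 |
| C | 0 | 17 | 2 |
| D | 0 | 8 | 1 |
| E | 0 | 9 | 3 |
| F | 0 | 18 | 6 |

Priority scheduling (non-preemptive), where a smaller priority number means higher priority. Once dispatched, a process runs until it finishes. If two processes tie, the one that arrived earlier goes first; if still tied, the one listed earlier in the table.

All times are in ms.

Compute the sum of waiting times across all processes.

Schedule: | D 0-8 | C 8-25 | E 25-34 | A 34-37 | B 37-39 | F 39-57 |
Completion: A=37  B=39  C=25  D=8  E=34  F=57
Turnaround (C−A): A=37  B=39  C=25  D=8  E=34  F=57
Waiting = turnaround − burst: A=34, B=37, C=8, D=0, E=25, F=39
Total waiting = 34 + 37 + 8 + 0 + 25 + 39 = 143

143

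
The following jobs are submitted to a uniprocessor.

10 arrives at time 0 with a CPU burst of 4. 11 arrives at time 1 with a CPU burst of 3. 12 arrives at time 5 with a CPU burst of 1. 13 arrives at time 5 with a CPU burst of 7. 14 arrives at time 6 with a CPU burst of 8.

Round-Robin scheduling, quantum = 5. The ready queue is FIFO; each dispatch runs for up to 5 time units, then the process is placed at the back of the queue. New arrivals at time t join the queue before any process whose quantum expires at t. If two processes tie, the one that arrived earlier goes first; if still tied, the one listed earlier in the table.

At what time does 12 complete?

Timeline: | 10 0-4 | 11 4-7 | 12 7-8 | 13 8-13 | 14 13-18 | 13 18-20 | 14 20-23 |
Completion: 10=4  11=7  12=8  13=20  14=23

8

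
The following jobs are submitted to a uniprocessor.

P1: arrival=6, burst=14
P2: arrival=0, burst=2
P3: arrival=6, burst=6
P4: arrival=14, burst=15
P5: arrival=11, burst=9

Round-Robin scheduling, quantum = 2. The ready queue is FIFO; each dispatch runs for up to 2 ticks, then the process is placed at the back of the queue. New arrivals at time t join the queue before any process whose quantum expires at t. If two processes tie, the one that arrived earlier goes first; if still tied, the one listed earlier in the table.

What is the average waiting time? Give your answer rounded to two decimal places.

15.00

Schedule: | P2 0-2 | idle 2-6 | P1 6-8 | P3 8-10 | P1 10-12 | P3 12-14 | P5 14-16 | P1 16-18 | P4 18-20 | P3 20-22 | P5 22-24 | P1 24-26 | P4 26-28 | P5 28-30 | P1 30-32 | P4 32-34 | P5 34-36 | P1 36-38 | P4 38-40 | P5 40-41 | P1 41-43 | P4 43-50 |
Completion: P1=43  P2=2  P3=22  P4=50  P5=41
Waiting times: P1=23, P2=0, P3=10, P4=21, P5=21
Average waiting = (23+0+10+21+21) / 5 = 75/5 = 15.00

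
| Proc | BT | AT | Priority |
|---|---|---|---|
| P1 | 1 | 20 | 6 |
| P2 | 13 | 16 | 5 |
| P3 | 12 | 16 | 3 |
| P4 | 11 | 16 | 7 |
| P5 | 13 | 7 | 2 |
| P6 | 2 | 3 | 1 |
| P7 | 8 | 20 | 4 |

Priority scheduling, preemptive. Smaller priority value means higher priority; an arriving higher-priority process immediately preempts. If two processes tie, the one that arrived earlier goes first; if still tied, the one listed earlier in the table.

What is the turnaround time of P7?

20

Schedule: | idle 0-3 | P6 3-5 | idle 5-7 | P5 7-20 | P3 20-32 | P7 32-40 | P2 40-53 | P1 53-54 | P4 54-65 |
Completion: P1=54  P2=53  P3=32  P4=65  P5=20  P6=5  P7=40
Turnaround(P7) = completion − arrival = 40 − 20 = 20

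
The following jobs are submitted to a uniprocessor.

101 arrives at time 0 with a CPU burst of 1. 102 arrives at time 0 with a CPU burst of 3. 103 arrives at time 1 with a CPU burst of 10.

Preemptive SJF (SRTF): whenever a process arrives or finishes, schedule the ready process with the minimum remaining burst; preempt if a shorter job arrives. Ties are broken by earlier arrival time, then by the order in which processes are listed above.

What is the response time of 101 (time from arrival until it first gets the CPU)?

0

Schedule: | 101 0-1 | 102 1-4 | 103 4-14 |
Completion: 101=1  102=4  103=14
Turnaround (C−A): 101=1  102=4  103=13
Response(101) = first start − arrival = 0 − 0 = 0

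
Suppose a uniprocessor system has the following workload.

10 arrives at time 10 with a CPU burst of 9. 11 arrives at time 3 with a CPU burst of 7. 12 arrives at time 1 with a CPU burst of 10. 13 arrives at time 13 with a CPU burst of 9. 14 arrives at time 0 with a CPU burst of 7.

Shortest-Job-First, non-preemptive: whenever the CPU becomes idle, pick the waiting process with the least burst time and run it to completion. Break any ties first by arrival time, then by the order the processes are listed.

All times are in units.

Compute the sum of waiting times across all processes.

Schedule: | 14 0-7 | 11 7-14 | 10 14-23 | 13 23-32 | 12 32-42 |
Completion: 10=23  11=14  12=42  13=32  14=7
Waiting = turnaround − burst: 10=4, 11=4, 12=31, 13=10, 14=0
Total waiting = 4 + 4 + 31 + 10 + 0 = 49

49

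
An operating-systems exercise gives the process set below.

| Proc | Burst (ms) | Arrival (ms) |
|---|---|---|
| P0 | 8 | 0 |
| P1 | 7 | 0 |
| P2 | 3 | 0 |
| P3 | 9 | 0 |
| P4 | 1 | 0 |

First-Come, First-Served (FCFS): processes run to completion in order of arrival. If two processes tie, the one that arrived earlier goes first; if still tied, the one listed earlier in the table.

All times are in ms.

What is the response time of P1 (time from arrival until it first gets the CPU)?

8

Timeline: | P0 0-8 | P1 8-15 | P2 15-18 | P3 18-27 | P4 27-28 |
Completion: P0=8  P1=15  P2=18  P3=27  P4=28
Turnaround (C−A): P0=8  P1=15  P2=18  P3=27  P4=28
Response(P1) = first start − arrival = 8 − 0 = 8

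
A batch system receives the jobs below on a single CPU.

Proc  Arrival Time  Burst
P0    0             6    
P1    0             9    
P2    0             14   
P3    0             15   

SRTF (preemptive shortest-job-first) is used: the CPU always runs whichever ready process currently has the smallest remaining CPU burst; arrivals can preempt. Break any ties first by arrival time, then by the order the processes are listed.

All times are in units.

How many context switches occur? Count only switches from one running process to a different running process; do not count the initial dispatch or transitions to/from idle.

Gantt: | P0 0-6 | P1 6-15 | P2 15-29 | P3 29-44 |
Completion: P0=6  P1=15  P2=29  P3=44
Turnaround (C−A): P0=6  P1=15  P2=29  P3=44

3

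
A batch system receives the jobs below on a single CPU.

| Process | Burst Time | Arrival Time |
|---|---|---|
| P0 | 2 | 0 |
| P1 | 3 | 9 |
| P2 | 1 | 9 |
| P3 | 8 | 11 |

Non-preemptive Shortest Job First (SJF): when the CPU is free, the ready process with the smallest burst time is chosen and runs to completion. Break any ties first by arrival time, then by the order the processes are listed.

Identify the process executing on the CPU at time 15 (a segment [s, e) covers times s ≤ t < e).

P3

Timeline: | P0 0-2 | idle 2-9 | P2 9-10 | P1 10-13 | P3 13-21 |
Completion: P0=2  P1=13  P2=10  P3=21
Turnaround (C−A): P0=2  P1=4  P2=1  P3=10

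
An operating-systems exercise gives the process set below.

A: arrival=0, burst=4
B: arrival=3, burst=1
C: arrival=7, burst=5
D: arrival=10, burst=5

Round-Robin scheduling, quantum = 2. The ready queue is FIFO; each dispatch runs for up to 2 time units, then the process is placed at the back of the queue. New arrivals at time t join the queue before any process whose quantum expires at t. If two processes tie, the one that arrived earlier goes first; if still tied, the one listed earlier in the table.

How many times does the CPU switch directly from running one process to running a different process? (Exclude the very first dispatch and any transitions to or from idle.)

Timeline: | A 0-4 | B 4-5 | idle 5-7 | C 7-11 | D 11-13 | C 13-14 | D 14-17 |
Completion: A=4  B=5  C=14  D=17
Turnaround (C−A): A=4  B=2  C=7  D=7

4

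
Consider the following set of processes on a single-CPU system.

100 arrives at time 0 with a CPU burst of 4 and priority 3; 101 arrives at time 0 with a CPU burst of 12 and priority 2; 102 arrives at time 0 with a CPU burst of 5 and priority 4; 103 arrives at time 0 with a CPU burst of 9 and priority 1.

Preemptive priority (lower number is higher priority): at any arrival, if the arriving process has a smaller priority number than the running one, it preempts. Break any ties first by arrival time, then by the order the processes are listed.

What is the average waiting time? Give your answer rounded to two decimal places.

Gantt: | 103 0-9 | 101 9-21 | 100 21-25 | 102 25-30 |
Completion: 100=25  101=21  102=30  103=9
Waiting times: 100=21, 101=9, 102=25, 103=0
Average waiting = (21+9+25+0) / 4 = 55/4 = 13.75

13.75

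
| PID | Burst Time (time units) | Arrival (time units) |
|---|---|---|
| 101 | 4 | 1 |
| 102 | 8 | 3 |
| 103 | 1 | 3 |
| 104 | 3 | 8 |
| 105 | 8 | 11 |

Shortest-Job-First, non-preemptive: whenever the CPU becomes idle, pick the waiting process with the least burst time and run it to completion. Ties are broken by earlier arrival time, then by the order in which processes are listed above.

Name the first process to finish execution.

Schedule: | idle 0-1 | 101 1-5 | 103 5-6 | 102 6-14 | 104 14-17 | 105 17-25 |
Completion: 101=5  102=14  103=6  104=17  105=25
Finish order: 101 → 103 → 102 → 104 → 105

101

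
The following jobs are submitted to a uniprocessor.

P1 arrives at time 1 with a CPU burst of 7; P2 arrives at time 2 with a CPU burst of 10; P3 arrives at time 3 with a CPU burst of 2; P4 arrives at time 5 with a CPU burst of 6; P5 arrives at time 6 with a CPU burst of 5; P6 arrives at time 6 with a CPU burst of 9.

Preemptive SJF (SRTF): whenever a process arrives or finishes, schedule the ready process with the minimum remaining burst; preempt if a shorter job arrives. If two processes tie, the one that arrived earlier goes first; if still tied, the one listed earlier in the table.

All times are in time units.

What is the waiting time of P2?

28

Schedule: | idle 0-1 | P1 1-3 | P3 3-5 | P1 5-10 | P5 10-15 | P4 15-21 | P6 21-30 | P2 30-40 |
Completion: P1=10  P2=40  P3=5  P4=21  P5=15  P6=30
Turnaround (C−A): P1=9  P2=38  P3=2  P4=16  P5=9  P6=24
Waiting(P2) = turnaround − burst = 38 − 10 = 28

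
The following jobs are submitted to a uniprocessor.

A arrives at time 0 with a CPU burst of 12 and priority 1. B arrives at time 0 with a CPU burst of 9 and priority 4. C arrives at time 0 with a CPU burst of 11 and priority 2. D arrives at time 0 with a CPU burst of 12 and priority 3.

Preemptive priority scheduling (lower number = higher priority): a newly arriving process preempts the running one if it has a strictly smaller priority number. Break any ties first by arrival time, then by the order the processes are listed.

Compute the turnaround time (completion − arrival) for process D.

35

Schedule: | A 0-12 | C 12-23 | D 23-35 | B 35-44 |
Completion: A=12  B=44  C=23  D=35
Turnaround(D) = completion − arrival = 35 − 0 = 35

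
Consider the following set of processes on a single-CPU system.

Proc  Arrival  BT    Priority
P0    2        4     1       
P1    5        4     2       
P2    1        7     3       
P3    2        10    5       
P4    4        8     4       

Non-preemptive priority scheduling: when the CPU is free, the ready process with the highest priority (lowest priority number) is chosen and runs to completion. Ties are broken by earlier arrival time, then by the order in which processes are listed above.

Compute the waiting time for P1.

Gantt: | idle 0-1 | P2 1-8 | P0 8-12 | P1 12-16 | P4 16-24 | P3 24-34 |
Completion: P0=12  P1=16  P2=8  P3=34  P4=24
Turnaround (C−A): P0=10  P1=11  P2=7  P3=32  P4=20
Waiting(P1) = turnaround − burst = 11 − 4 = 7

7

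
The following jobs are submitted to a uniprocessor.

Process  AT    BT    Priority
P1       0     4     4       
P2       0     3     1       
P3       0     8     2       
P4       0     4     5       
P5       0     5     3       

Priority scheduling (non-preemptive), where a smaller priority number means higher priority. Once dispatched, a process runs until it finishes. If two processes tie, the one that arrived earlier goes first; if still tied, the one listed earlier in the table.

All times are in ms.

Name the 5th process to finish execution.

P4

Timeline: | P2 0-3 | P3 3-11 | P5 11-16 | P1 16-20 | P4 20-24 |
Completion: P1=20  P2=3  P3=11  P4=24  P5=16
Turnaround (C−A): P1=20  P2=3  P3=11  P4=24  P5=16
Finish order: P2 → P3 → P5 → P1 → P4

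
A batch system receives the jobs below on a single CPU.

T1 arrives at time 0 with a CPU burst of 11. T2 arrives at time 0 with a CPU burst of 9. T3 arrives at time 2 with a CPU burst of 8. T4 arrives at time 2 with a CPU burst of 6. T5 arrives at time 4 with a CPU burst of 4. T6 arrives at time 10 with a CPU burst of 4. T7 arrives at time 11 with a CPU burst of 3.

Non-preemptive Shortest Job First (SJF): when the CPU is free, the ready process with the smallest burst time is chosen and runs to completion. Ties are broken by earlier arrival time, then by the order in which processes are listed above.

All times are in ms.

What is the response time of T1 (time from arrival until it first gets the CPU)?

34

Timeline: | T2 0-9 | T5 9-13 | T7 13-16 | T6 16-20 | T4 20-26 | T3 26-34 | T1 34-45 |
Completion: T1=45  T2=9  T3=34  T4=26  T5=13  T6=20  T7=16
Turnaround (C−A): T1=45  T2=9  T3=32  T4=24  T5=9  T6=10  T7=5
Response(T1) = first start − arrival = 34 − 0 = 34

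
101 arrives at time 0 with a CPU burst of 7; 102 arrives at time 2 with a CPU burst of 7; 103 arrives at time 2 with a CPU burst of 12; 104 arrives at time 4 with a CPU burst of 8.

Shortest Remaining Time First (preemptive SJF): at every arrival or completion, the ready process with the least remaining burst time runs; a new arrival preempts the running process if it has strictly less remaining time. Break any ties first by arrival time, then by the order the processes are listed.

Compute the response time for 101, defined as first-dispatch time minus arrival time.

0

Gantt: | 101 0-7 | 102 7-14 | 104 14-22 | 103 22-34 |
Completion: 101=7  102=14  103=34  104=22
Turnaround (C−A): 101=7  102=12  103=32  104=18
Response(101) = first start − arrival = 0 − 0 = 0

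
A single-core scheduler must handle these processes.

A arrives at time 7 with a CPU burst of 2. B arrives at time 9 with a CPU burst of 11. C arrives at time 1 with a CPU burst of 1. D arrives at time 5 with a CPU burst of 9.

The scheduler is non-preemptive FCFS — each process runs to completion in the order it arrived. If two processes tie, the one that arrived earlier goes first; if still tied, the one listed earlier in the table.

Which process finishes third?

A

Timeline: | idle 0-1 | C 1-2 | idle 2-5 | D 5-14 | A 14-16 | B 16-27 |
Completion: A=16  B=27  C=2  D=14
Finish order: C → D → A → B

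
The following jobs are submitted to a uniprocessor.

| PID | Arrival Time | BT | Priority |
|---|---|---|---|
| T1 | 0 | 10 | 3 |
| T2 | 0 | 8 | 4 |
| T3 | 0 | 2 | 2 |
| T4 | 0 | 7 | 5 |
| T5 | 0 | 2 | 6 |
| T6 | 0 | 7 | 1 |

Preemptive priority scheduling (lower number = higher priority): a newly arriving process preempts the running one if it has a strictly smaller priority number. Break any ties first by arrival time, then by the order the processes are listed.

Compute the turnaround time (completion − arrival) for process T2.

27

Gantt: | T6 0-7 | T3 7-9 | T1 9-19 | T2 19-27 | T4 27-34 | T5 34-36 |
Completion: T1=19  T2=27  T3=9  T4=34  T5=36  T6=7
Turnaround (C−A): T1=19  T2=27  T3=9  T4=34  T5=36  T6=7
Turnaround(T2) = completion − arrival = 27 − 0 = 27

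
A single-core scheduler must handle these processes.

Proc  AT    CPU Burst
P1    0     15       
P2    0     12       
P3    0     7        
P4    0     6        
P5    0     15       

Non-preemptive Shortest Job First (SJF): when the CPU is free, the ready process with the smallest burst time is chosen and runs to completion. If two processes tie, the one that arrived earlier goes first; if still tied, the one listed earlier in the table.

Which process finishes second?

Gantt: | P4 0-6 | P3 6-13 | P2 13-25 | P1 25-40 | P5 40-55 |
Completion: P1=40  P2=25  P3=13  P4=6  P5=55
Turnaround (C−A): P1=40  P2=25  P3=13  P4=6  P5=55
Finish order: P4 → P3 → P2 → P1 → P5

P3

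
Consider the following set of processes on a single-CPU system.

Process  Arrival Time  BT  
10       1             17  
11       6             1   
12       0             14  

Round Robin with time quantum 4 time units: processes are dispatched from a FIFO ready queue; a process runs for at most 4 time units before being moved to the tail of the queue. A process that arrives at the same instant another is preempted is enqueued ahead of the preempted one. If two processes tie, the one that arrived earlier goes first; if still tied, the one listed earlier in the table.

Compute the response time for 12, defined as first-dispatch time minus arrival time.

0

Gantt: | 12 0-4 | 10 4-8 | 12 8-12 | 11 12-13 | 10 13-17 | 12 17-21 | 10 21-25 | 12 25-27 | 10 27-32 |
Completion: 10=32  11=13  12=27
Turnaround (C−A): 10=31  11=7  12=27
Response(12) = first start − arrival = 0 − 0 = 0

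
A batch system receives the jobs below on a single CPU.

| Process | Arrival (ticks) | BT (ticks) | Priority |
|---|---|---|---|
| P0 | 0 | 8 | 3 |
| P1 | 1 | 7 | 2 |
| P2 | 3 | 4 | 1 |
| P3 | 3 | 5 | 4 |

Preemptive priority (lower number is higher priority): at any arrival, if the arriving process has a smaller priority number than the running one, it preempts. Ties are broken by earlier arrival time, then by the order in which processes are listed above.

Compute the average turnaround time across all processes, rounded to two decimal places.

13.75

Gantt: | P0 0-1 | P1 1-3 | P2 3-7 | P1 7-12 | P0 12-19 | P3 19-24 |
Completion: P0=19  P1=12  P2=7  P3=24
Turnaround (C−A): P0=19  P1=11  P2=4  P3=21
Turnaround times: P0=19, P1=11, P2=4, P3=21
Average turnaround = (19+11+4+21) / 4 = 55/4 = 13.75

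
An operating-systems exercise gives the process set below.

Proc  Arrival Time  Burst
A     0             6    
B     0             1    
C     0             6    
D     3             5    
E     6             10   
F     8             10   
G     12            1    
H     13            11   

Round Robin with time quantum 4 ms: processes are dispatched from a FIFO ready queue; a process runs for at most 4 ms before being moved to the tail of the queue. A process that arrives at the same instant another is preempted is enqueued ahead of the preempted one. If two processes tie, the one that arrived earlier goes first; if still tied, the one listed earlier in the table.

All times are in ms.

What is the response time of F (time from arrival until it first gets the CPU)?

Gantt: | A 0-4 | B 4-5 | C 5-9 | D 9-13 | A 13-15 | E 15-19 | F 19-23 | C 23-25 | G 25-26 | H 26-30 | D 30-31 | E 31-35 | F 35-39 | H 39-43 | E 43-45 | F 45-47 | H 47-50 |
Completion: A=15  B=5  C=25  D=31  E=45  F=47  G=26  H=50
Turnaround (C−A): A=15  B=5  C=25  D=28  E=39  F=39  G=14  H=37
Response(F) = first start − arrival = 19 − 8 = 11

11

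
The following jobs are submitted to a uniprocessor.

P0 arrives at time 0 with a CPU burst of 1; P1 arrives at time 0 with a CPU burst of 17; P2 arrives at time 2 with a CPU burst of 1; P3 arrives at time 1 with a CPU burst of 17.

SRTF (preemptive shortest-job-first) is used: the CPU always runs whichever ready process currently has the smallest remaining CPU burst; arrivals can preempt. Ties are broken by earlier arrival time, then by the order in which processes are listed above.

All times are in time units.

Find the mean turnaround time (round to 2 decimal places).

Timeline: | P0 0-1 | P1 1-2 | P2 2-3 | P1 3-19 | P3 19-36 |
Completion: P0=1  P1=19  P2=3  P3=36
Turnaround (C−A): P0=1  P1=19  P2=1  P3=35
Turnaround times: P0=1, P1=19, P2=1, P3=35
Average turnaround = (1+19+1+35) / 4 = 56/4 = 14.00

14.00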